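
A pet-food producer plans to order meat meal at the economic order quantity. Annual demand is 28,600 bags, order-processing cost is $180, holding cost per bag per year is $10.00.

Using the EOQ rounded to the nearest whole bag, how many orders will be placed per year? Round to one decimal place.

EOQ = √(2DS/H) = √(2 × 28,600 × 180 / 10)
    = √(1,029,600.00) ≈ 1,014.69 → Q = 1,015
N = D/Q = 28,600/1,015 ≈ 28.177 orders/yr

28.2 orders per year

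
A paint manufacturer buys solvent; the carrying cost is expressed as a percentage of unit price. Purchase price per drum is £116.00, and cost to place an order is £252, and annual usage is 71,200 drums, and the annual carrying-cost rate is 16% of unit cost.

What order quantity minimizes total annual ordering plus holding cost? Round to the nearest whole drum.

H = i·C = 0.16 × £116 = £18.5600 per drum-year
2DS/H = 2·71,200·252/18.56 = 1,933,448.28
EOQ = √1,933,448.28 ≈ 1,390.48

1,390 drums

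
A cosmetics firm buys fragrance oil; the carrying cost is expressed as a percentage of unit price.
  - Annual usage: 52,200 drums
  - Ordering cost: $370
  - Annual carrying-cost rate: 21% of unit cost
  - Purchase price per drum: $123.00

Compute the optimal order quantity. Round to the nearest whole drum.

H = i·C = 0.21 × $123 = $25.8300 per drum-year
Q* = √(2·D·S / H) = √(2·52,200·370 / 25.83) = √1,495,470.4 ≈ 1,222.89

1,223 drums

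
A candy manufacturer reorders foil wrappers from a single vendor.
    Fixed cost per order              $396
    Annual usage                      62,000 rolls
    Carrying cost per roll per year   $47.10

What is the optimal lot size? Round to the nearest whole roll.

1,021 rolls

Optimal lot size Q* = (2 × 62,000 × $396 / $47.1)^½ ≈ 1,021.05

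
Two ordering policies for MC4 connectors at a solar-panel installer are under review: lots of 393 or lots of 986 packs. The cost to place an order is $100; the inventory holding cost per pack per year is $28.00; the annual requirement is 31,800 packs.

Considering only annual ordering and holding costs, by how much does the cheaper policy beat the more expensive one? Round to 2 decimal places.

$3,435.55

For each Q, cost = (D/Q)·S + (Q/2)·H.
TC(393) = (31,800/393)×100 + (393/2)×28 = $13,593.60
TC(986) = (31,800/986)×100 + (986/2)×28 = $17,029.15
Lots of 393 are cheaper by $3,435.55.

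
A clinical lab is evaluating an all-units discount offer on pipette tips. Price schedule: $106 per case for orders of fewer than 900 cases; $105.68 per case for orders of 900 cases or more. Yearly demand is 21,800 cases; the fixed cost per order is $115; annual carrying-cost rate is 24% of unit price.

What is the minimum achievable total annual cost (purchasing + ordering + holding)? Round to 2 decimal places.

H₁ = 24%×$106 = $25.4400;  H₂ = 24%×$105.68 = $25.3632
EOQ₁ = √(2×21,800×115/25.4400) = 443.95  (< 900, feasible at tier 1)
EOQ₂ = √(2×21,800×115/25.3632) = 444.62  (< 900 → use Q = 900 at tier-2 price)
TC(tier 1 (EOQ₁), Q≈443.9) = $2,322,094.08
TC(tier 2, Q≈900.0) = $2,318,023.00
Minimum at tier 2: $2,318,023.00

$2,318,023.00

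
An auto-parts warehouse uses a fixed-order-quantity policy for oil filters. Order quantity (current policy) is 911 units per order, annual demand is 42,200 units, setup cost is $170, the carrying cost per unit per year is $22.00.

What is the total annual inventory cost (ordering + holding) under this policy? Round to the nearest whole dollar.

$17,896

Orders/yr = 42,200/911 = 46.323; ordering cost = 46.323 × $170 = $7,874.86
Average inventory = 911/2 = 455.5; holding cost = 455.5 × $22 = $10,021.00
Total = $7,874.86 + $10,021.00 = $17,895.86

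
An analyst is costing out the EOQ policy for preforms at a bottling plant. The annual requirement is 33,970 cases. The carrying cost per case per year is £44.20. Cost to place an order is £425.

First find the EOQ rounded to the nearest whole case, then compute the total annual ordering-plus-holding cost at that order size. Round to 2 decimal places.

£35,724.68

2DS/H = 2·33,970·425/44.2 = 653,269.23
EOQ = √653,269.23 ≈ 808.25 → Q = 808 cases
Orders/yr = 33,970/808 = 42.042; ordering cost = 42.042 × £425 = £17,867.88
Average inventory = 808/2 = 404; holding cost = 404 × £44.2 = £17,856.80
Total = £17,867.88 + £17,856.80 = £35,724.68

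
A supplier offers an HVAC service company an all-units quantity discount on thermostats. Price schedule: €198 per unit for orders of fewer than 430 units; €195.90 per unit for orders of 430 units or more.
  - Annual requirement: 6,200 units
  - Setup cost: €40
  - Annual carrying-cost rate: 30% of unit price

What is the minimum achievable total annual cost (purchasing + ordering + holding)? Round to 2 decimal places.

€1,227,792.29

H₁ = 30%×€198 = €59.4000;  H₂ = 30%×€195.90 = €58.7700
EOQ₁ = √(2×6,200×40/59.4000) = 91.38  (< 430, feasible at tier 1)
EOQ₂ = √(2×6,200×40/58.7700) = 91.87  (< 430 → use Q = 430 at tier-2 price)
TC(tier 1 (EOQ₁), Q≈91.4) = €1,233,027.93
TC(tier 2, Q≈430.0) = €1,227,792.29
Minimum at tier 2: €1,227,792.29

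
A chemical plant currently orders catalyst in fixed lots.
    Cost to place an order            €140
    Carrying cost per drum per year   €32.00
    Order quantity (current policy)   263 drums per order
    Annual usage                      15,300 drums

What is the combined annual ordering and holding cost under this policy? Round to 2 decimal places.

€12,352.49

Orders/yr = 15,300/263 = 58.175; ordering cost = 58.175 × €140 = €8,144.49
Average inventory = 263/2 = 131.5; holding cost = 131.5 × €32 = €4,208.00
Total = €8,144.49 + €4,208.00 = €12,352.49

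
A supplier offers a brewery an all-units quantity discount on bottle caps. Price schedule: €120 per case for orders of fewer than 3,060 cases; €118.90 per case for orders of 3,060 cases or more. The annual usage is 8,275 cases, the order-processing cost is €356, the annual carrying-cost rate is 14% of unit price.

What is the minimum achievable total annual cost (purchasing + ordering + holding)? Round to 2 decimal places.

€1,002,948.98

H₁ = 14%×€120 = €16.8000;  H₂ = 14%×€118.90 = €16.6460
EOQ₁ = √(2×8,275×356/16.8000) = 592.20  (< 3,060, feasible at tier 1)
EOQ₂ = √(2×8,275×356/16.6460) = 594.93  (< 3,060 → use Q = 3,060 at tier-2 price)
TC(tier 1 (EOQ₁), Q≈592.2) = €1,002,948.98
TC(tier 2, Q≈3,060.0) = €1,010,328.59
Minimum at tier 1 (EOQ₁): €1,002,948.98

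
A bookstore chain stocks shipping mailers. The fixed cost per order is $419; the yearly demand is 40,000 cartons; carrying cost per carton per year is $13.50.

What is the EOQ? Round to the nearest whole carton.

Q* = √(2·D·S / H) = √(2·40,000·419 / 13.5) = √2,482,963.0 ≈ 1,575.74

1,576 cartons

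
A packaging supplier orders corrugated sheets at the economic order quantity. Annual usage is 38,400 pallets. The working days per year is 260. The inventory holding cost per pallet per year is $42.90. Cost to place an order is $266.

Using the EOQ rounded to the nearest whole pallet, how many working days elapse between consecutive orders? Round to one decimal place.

Q* = √(2·D·S / H) = √(2·38,400·266 / 42.9) = √476,195.8 ≈ 690.07 → Q = 690 pallets
Cycle time = (working days × Q)/D = (260 × 690) / 38,400 = 4.672 days

4.7 days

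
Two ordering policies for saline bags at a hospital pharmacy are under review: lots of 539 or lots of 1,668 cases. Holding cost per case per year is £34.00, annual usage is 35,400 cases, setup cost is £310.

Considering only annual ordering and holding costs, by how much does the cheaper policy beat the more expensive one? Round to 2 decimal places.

£5,412.21

For each Q, cost = (D/Q)·S + (Q/2)·H.
TC(539) = (35,400/539)×310 + (539/2)×34 = £29,522.93
TC(1,668) = (35,400/1,668)×310 + (1,668/2)×34 = £34,935.14
Lots of 539 are cheaper by £5,412.21.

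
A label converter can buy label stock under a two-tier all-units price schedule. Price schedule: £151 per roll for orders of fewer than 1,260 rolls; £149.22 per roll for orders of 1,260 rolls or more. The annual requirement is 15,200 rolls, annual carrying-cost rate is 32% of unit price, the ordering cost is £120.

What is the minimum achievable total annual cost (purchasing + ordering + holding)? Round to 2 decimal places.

£2,299,674.37

H₁ = 32%×£151 = £48.3200;  H₂ = 32%×£149.22 = £47.7504
EOQ₁ = √(2×15,200×120/48.3200) = 274.77  (< 1,260, feasible at tier 1)
EOQ₂ = √(2×15,200×120/47.7504) = 276.40  (< 1,260 → use Q = 1,260 at tier-2 price)
TC(tier 1 (EOQ₁), Q≈274.8) = £2,308,476.72
TC(tier 2, Q≈1,260.0) = £2,299,674.37
Minimum at tier 2: £2,299,674.37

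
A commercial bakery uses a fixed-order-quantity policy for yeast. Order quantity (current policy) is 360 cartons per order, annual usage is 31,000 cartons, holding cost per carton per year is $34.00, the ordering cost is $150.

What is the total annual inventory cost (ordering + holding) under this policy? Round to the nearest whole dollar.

Ordering: D/Q × S = 31,000/360 × $150 = $12,916.67
Holding:  Q/2 × H = 360/2 × $34 = $6,120.00
Total = $12,916.67 + $6,120.00 = $19,036.67

$19,037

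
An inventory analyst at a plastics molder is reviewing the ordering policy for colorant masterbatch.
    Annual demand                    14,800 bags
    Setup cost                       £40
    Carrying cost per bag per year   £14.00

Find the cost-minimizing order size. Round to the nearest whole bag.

Q* = √(2·D·S / H) = √(2·14,800·40 / 14) = √84,571.4 ≈ 290.81

291 bags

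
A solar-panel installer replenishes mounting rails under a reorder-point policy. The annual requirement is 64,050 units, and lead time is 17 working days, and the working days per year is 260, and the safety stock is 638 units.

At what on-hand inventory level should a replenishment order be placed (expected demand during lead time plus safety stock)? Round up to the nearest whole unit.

Daily demand d = 64,050 / 260 = 246.346 units/day
Demand during lead time = 246.346 × 17 = 4,187.88
Reorder point = 4,187.88 + 638 = 4,825.88 → round up

4,826 units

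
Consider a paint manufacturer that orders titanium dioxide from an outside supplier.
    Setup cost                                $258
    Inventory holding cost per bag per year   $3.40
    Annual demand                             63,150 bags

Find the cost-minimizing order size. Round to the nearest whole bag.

3,096 bags

2DS/H = 2·63,150·258/3.4 = 9,583,941.18
EOQ = √9,583,941.18 ≈ 3,095.79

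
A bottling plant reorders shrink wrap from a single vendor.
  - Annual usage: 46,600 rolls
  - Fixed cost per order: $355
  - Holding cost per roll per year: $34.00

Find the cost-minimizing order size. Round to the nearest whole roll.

986 rolls

Q* = √(2·D·S / H) = √(2·46,600·355 / 34) = √973,117.6 ≈ 986.47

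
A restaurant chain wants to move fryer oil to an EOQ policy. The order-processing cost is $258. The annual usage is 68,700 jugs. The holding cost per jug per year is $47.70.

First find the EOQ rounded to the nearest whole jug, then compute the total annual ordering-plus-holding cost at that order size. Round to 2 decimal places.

$41,120.88

Optimal lot size Q* = (2 × 68,700 × $258 / $47.7)^½ ≈ 862.07 → Q = 862 jugs
Orders/yr = 68,700/862 = 79.698; ordering cost = 79.698 × $258 = $20,562.18
Average inventory = 862/2 = 431; holding cost = 431 × $47.7 = $20,558.70
Total = $20,562.18 + $20,558.70 = $41,120.88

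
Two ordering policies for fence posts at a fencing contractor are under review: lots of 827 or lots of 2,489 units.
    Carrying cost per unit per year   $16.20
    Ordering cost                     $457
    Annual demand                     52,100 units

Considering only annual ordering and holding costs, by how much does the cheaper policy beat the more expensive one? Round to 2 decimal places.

Annual cost at Q: ordering D·S/Q plus holding Q·H/2.
TC(827) = (52,100/827)×457 + (827/2)×16.2 = $35,489.15
TC(2,489) = (52,100/2,489)×457 + (2,489/2)×16.2 = $29,726.87
Lots of 2,489 are cheaper by $5,762.28.

$5,762.28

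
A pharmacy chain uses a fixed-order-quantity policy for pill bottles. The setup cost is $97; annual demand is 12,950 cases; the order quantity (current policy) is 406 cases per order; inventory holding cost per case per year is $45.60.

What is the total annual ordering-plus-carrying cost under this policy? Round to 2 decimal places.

$12,350.77

Annual ordering cost = (D/Q)·S = (12,950/406) × 97 = $3,093.97
Annual holding cost  = (Q/2)·H = (406/2) × 45.6 = $9,256.80
Total = $3,093.97 + $9,256.80 = $12,350.77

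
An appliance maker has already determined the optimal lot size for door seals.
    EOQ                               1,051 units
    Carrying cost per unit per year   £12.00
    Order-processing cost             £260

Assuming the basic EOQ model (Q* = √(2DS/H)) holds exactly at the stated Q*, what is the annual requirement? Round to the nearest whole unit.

25,491 units per year

Since Q* = (2DS/H)^½, squaring gives Q*²·H = 2DS.
D = Q²H / (2S) = 1,051² × 12 / (2 × 260) = 25,490.79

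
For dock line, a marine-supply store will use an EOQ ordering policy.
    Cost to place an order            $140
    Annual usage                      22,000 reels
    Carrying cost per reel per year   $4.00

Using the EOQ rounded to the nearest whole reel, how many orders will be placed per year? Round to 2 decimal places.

Optimal lot size Q* = (2 × 22,000 × $140 / $4)^½ ≈ 1,240.97 → Q = 1,241
N = D/Q = 22,000/1,241 ≈ 17.728 orders/yr

17.73 orders per year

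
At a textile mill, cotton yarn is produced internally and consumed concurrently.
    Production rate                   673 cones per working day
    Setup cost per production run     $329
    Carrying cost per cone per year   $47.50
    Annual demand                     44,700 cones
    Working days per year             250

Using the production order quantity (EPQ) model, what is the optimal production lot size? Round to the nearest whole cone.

918 cones

d = 44,700/250 = 178.8000 cones/day;  effective holding cost H(1 − d/p) = 47.5·(1 − 178.8000/673) = 34.88039
Q* = √(2DS / H_eff) = √(2·44,700·329 / 34.88039) ≈ 918.28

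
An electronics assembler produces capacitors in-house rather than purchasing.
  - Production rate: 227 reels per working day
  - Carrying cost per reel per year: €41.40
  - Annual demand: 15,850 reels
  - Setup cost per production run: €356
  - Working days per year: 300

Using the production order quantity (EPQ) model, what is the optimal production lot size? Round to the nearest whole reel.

Daily demand d = 15,850/300 = 52.833; p = 227; 1 − d/p = 0.76725
EPQ = √(2DS / (H(1 − d/p)))
    = √(2 × 15,850 × 356 / (41.4 × 0.76725)) ≈ 596.05

596 reels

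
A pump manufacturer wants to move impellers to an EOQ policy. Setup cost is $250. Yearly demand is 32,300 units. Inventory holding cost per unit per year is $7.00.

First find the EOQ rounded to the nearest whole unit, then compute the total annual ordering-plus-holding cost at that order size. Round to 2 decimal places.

$10,632.50

Q* = √(2·D·S / H) = √(2·32,300·250 / 7) = √2,307,142.9 ≈ 1,518.93 → Q = 1,519 units
Ordering: D/Q × S = 32,300/1,519 × $250 = $5,316.00
Holding:  Q/2 × H = 1,519/2 × $7 = $5,316.50
Total = $5,316.00 + $5,316.50 = $10,632.50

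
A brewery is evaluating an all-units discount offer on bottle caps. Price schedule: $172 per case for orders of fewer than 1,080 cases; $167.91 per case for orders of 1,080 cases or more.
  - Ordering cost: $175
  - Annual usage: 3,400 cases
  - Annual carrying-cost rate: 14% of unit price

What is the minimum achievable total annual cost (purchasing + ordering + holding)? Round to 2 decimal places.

H₁ = 14%×$172 = $24.0800;  H₂ = 14%×$167.91 = $23.5074
EOQ₁ = √(2×3,400×175/24.0800) = 222.30  (< 1,080, feasible at tier 1)
EOQ₂ = √(2×3,400×175/23.5074) = 224.99  (< 1,080 → use Q = 1,080 at tier-2 price)
TC(tier 1 (EOQ₁), Q≈222.3) = $590,153.06
TC(tier 2, Q≈1,080.0) = $584,138.92
Minimum at tier 2: $584,138.92

$584,138.92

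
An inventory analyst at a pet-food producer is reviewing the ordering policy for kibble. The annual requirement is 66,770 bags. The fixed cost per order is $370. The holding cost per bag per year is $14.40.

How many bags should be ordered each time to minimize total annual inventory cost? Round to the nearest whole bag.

Optimal lot size Q* = (2 × 66,770 × $370 / $14.4)^½ ≈ 1,852.36

1,852 bags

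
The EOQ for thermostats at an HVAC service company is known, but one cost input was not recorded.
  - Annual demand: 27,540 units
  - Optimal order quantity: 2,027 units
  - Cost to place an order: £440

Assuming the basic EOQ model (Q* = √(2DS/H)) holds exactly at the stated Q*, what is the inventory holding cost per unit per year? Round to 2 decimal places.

From Q* = √(2DS/H) ⇒ Q*² = 2DS/H.
H = 2DS / Q² = 2 × 27,540 × 440 / 2,027² = 5.8985

£5.90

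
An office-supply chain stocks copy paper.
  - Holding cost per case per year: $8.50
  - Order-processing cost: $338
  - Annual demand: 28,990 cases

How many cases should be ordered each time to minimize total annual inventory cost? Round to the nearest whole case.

EOQ = √(2DS/H) = √(2 × 28,990 × 338 / 8.5)
    = √(2,305,557.65) ≈ 1,518.41

1,518 cases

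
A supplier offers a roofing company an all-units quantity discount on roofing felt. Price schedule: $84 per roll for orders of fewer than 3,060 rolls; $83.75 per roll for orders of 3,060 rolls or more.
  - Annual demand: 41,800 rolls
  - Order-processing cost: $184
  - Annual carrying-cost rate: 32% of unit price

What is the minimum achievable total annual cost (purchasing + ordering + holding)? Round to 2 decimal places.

$3,531,534.18

H₁ = 32%×$84 = $26.8800;  H₂ = 32%×$83.75 = $26.8000
EOQ₁ = √(2×41,800×184/26.8800) = 756.48  (< 3,060, feasible at tier 1)
EOQ₂ = √(2×41,800×184/26.8000) = 757.61  (< 3,060 → use Q = 3,060 at tier-2 price)
TC(tier 1 (EOQ₁), Q≈756.5) = $3,531,534.18
TC(tier 2, Q≈3,060.0) = $3,544,267.46
Minimum at tier 1 (EOQ₁): $3,531,534.18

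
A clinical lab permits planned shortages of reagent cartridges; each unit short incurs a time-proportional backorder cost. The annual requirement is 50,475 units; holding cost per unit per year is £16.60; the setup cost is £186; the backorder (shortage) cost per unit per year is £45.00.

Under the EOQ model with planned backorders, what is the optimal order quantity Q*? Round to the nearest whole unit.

1,244 units

Q* = √(2DS/H) · √((H + b)/b)
   = √(2 × 50,475 × 186 / 16.6) · √((16.6 + 45) / 45)
   = 1,063.544 × 1.1700 ≈ 1,244.34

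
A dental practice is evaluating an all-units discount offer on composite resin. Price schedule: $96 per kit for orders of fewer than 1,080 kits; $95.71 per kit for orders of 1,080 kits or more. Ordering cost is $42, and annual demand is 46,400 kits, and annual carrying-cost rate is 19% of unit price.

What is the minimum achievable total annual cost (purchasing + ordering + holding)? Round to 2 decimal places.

$4,452,568.29

H₁ = 19%×$96 = $18.2400;  H₂ = 19%×$95.71 = $18.1849
EOQ₁ = √(2×46,400×42/18.2400) = 462.26  (< 1,080, feasible at tier 1)
EOQ₂ = √(2×46,400×42/18.1849) = 462.96  (< 1,080 → use Q = 1,080 at tier-2 price)
TC(tier 1 (EOQ₁), Q≈462.3) = $4,462,831.62
TC(tier 2, Q≈1,080.0) = $4,452,568.29
Minimum at tier 2: $4,452,568.29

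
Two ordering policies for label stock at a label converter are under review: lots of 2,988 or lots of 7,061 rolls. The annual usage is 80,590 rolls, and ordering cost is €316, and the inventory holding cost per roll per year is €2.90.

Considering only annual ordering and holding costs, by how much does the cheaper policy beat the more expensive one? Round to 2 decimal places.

€989.58

For each Q, cost = (D/Q)·S + (Q/2)·H.
TC(2,988) = (80,590/2,988)×316 + (2,988/2)×2.9 = €12,855.50
TC(7,061) = (80,590/7,061)×316 + (7,061/2)×2.9 = €13,845.08
|ΔTC| = |€12,855.50 − €13,845.08| = €989.58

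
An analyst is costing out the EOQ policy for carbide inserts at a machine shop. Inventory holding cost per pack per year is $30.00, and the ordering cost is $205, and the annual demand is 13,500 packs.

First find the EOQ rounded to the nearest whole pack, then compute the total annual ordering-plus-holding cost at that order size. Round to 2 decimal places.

Optimal lot size Q* = (2 × 13,500 × $205 / $30)^½ ≈ 429.53 → Q = 430 packs
Ordering: D/Q × S = 13,500/430 × $205 = $6,436.05
Holding:  Q/2 × H = 430/2 × $30 = $6,450.00
Total = $6,436.05 + $6,450.00 = $12,886.05

$12,886.05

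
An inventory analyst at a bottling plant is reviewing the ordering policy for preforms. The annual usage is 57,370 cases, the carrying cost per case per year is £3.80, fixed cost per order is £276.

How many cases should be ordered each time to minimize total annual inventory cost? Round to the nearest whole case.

2,887 cases

Q* = √(2·D·S / H) = √(2·57,370·276 / 3.8) = √8,333,747.4 ≈ 2,886.82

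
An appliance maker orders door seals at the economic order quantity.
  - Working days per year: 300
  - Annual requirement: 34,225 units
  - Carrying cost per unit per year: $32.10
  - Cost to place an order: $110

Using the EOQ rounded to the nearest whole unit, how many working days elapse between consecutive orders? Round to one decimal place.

EOQ = √(2DS/H) = √(2 × 34,225 × 110 / 32.1)
    = √(234,563.86) ≈ 484.32 → Q = 484 units
T = Q/D × 300 days = 484/34,225 × 300 = 4.243 days

4.2 days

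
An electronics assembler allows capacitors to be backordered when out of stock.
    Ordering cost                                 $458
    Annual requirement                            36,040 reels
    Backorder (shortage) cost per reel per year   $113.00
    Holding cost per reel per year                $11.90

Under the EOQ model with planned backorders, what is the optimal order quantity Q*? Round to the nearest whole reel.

Basic EOQ = √(2·36,040·458/11.9) = 1,665.584
Backorder adjustment √((H+b)/b) = √((11.9+113)/113) = 1.0513
Q* = 1,665.584 × 1.0513 ≈ 1,751.09

1,751 reels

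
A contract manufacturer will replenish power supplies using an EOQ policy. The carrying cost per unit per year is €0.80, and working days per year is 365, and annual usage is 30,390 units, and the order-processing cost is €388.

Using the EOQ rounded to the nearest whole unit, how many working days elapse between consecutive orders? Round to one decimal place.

EOQ = √(2DS/H) = √(2 × 30,390 × 388 / 0.8)
    = √(29,478,300.00) ≈ 5,429.39 → Q = 5,429 units
T = Q/D × 365 days = 5,429/30,390 × 365 = 65.205 days

65.2 days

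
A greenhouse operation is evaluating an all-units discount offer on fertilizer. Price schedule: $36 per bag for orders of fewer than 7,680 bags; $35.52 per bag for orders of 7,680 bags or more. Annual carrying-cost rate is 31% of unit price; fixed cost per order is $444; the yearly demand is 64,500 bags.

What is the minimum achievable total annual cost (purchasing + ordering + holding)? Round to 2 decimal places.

H₁ = 31%×$36 = $11.1600;  H₂ = 31%×$35.52 = $11.0112
EOQ₁ = √(2×64,500×444/11.1600) = 2,265.45  (< 7,680, feasible at tier 1)
EOQ₂ = √(2×64,500×444/11.0112) = 2,280.70  (< 7,680 → use Q = 7,680 at tier-2 price)
TC(tier 1 (EOQ₁), Q≈2,265.4) = $2,347,282.41
TC(tier 2, Q≈7,680.0) = $2,337,051.91
Minimum at tier 2: $2,337,051.91

$2,337,051.91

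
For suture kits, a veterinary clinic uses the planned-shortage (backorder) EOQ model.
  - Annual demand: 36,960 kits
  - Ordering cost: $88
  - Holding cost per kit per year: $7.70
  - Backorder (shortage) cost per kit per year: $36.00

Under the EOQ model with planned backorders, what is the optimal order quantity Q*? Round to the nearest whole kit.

Q* = √(2DS/H) · √((H + b)/b)
   = √(2 × 36,960 × 88 / 7.7) · √((7.7 + 36) / 36)
   = 919.130 × 1.1018 ≈ 1,012.67

1,013 kits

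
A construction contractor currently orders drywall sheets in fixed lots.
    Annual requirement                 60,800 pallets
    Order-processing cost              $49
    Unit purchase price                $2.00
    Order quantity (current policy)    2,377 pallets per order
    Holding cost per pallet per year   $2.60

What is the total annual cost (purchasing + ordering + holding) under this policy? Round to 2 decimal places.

$125,943.44

Orders/yr = 60,800/2,377 = 25.578; ordering cost = 25.578 × $49 = $1,253.34
Average inventory = 2,377/2 = 1188.5; holding cost = 1188.5 × $2.6 = $3,090.10
Purchase cost = D·C = 60,800 × 2 = $121,600.00
Total = $1,253.34 + $3,090.10 + $121,600.00 = $125,943.44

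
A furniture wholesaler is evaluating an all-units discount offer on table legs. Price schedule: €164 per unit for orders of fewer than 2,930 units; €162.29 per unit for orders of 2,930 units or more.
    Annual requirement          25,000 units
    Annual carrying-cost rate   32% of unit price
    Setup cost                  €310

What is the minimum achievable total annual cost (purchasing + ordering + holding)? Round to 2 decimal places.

€4,128,520.87

H₁ = 32%×€164 = €52.4800;  H₂ = 32%×€162.29 = €51.9328
EOQ₁ = √(2×25,000×310/52.4800) = 543.46  (< 2,930, feasible at tier 1)
EOQ₂ = √(2×25,000×310/51.9328) = 546.32  (< 2,930 → use Q = 2,930 at tier-2 price)
TC(tier 1 (EOQ₁), Q≈543.5) = €4,128,520.87
TC(tier 2, Q≈2,930.0) = €4,135,976.60
Minimum at tier 1 (EOQ₁): €4,128,520.87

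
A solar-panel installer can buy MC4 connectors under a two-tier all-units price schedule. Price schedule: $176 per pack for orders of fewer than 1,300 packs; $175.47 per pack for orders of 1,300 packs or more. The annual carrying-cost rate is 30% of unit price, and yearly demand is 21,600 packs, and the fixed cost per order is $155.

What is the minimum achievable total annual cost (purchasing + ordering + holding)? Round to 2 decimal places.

H₁ = 30%×$176 = $52.8000;  H₂ = 30%×$175.47 = $52.6410
EOQ₁ = √(2×21,600×155/52.8000) = 356.12  (< 1,300, feasible at tier 1)
EOQ₂ = √(2×21,600×155/52.6410) = 356.65  (< 1,300 → use Q = 1,300 at tier-2 price)
TC(tier 1 (EOQ₁), Q≈356.1) = $3,820,402.89
TC(tier 2, Q≈1,300.0) = $3,826,944.03
Minimum at tier 1 (EOQ₁): $3,820,402.89

$3,820,402.89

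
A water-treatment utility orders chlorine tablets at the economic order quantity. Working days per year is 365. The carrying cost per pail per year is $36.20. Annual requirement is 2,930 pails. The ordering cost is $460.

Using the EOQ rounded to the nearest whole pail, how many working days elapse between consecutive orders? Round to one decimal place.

2DS/H = 2·2,930·460/36.2 = 74,464.09
EOQ = √74,464.09 ≈ 272.88 → Q = 273 pails
Cycle time = (working days × Q)/D = (365 × 273) / 2,930 = 34.009 days

34.0 days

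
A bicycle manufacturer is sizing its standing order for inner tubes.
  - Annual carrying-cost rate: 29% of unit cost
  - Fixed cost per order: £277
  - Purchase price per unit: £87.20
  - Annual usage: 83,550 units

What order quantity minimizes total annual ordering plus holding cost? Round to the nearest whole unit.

1,353 units

Holding cost per unit per year: H = 29% × £87.2 = £25.2880
Optimal lot size Q* = (2 × 83,550 × £277 / £25.288)^½ ≈ 1,352.92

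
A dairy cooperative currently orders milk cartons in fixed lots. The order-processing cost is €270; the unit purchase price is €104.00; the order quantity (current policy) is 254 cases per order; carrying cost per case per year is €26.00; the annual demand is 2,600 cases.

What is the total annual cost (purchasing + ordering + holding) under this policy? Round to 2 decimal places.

€276,465.78

Orders/yr = 2,600/254 = 10.236; ordering cost = 10.236 × €270 = €2,763.78
Average inventory = 254/2 = 127; holding cost = 127 × €26 = €3,302.00
Purchase cost = D·C = 2,600 × 104 = €270,400.00
Total = €2,763.78 + €3,302.00 + €270,400.00 = €276,465.78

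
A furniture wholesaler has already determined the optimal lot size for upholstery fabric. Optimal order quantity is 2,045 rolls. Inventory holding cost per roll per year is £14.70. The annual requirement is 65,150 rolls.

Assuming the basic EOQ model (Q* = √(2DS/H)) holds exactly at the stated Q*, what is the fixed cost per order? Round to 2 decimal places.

EOQ relation: Q² = 2DS/H, so rearrange for the unknown.
S = Q²H / (2D) = 2,045² × 14.7 / (2 × 65,150) = 471.8017

£471.80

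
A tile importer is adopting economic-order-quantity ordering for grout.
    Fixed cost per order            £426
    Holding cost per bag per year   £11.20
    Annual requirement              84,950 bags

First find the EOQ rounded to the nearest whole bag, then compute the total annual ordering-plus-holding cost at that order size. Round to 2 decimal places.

£28,471.51

Q* = √(2·D·S / H) = √(2·84,950·426 / 11.2) = √6,462,267.9 ≈ 2,542.10 → Q = 2,542 bags
Orders/yr = 84,950/2,542 = 33.419; ordering cost = 33.419 × £426 = £14,236.31
Average inventory = 2,542/2 = 1271; holding cost = 1271 × £11.2 = £14,235.20
Total = £14,236.31 + £14,235.20 = £28,471.51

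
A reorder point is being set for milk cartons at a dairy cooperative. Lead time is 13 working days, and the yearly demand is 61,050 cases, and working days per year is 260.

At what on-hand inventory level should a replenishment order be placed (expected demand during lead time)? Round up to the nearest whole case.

Daily demand d = 61,050 / 260 = 234.808 cases/day
Demand during lead time = 234.808 × 13 = 3,052.50
Reorder point = 3,052.50 → round up

3,053 cases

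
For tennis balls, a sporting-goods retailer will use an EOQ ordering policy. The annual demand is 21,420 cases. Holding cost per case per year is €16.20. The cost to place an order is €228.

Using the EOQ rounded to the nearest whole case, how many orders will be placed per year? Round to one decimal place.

Q* = √(2·D·S / H) = √(2·21,420·228 / 16.2) = √602,933.3 ≈ 776.49 → Q = 776
Orders per year = D/Q = 21,420 / 776 = 27.603

27.6 orders per year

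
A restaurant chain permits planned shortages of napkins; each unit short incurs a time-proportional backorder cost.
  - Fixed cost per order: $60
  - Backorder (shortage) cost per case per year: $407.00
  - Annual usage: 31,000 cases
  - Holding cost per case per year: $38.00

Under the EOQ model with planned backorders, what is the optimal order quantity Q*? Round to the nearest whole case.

Basic EOQ = √(2·31,000·60/38) = 312.881
Backorder adjustment √((H+b)/b) = √((38+407)/407) = 1.0456
Q* = 312.881 × 1.0456 ≈ 327.16

327 cases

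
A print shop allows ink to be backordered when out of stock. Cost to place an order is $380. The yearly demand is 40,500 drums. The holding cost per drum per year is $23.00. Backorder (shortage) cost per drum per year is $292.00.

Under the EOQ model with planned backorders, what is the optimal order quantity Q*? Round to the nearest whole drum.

1,202 drums

Q* = √(2DS/H) · √((H + b)/b)
   = √(2 × 40,500 × 380 / 23) · √((23 + 292) / 292)
   = 1,156.832 × 1.0386 ≈ 1,201.53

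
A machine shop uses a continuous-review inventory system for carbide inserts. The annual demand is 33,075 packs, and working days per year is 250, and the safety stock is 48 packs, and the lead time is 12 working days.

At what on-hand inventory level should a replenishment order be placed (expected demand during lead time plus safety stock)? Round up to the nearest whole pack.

1,636 packs

Daily demand d = 33,075 / 250 = 132.300 packs/day
Demand during lead time = 132.300 × 12 = 1,587.60
Reorder point = 1,587.60 + 48 = 1,635.60 → round up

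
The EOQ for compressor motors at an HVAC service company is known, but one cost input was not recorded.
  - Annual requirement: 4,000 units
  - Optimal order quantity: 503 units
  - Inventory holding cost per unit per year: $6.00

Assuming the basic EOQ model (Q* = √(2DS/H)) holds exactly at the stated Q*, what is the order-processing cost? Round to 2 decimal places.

$189.76

Since Q* = (2DS/H)^½, squaring gives Q*²·H = 2DS.
S = Q²H / (2D) = 503² × 6 / (2 × 4,000) = 189.7568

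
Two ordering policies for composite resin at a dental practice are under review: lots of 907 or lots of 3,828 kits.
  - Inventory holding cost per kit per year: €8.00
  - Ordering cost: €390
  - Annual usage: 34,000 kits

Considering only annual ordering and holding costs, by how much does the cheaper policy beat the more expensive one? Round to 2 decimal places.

€528.32

TC(Q) = (D/Q)S + (Q/2)H
TC(907) = (34,000/907)×390 + (907/2)×8 = €18,247.63
TC(3,828) = (34,000/3,828)×390 + (3,828/2)×8 = €18,775.95
Cheaper: Q = 907.  Difference = €528.32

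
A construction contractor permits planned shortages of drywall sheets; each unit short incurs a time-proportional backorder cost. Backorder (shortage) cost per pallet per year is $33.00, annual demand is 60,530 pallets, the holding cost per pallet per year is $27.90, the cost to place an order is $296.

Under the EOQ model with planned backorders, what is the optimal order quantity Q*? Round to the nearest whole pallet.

1,540 pallets

Basic EOQ = √(2·60,530·296/27.9) = 1,133.298
Backorder adjustment √((H+b)/b) = √((27.9+33)/33) = 1.3585
Q* = 1,133.298 × 1.3585 ≈ 1,539.56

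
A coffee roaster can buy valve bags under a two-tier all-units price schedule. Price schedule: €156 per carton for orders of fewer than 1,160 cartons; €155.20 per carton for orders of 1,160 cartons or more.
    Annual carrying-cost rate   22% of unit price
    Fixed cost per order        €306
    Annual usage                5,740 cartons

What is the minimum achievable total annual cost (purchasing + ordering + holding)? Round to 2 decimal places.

H₁ = 22%×€156 = €34.3200;  H₂ = 22%×€155.20 = €34.1440
EOQ₁ = √(2×5,740×306/34.3200) = 319.93  (< 1,160, feasible at tier 1)
EOQ₂ = √(2×5,740×306/34.1440) = 320.76  (< 1,160 → use Q = 1,160 at tier-2 price)
TC(tier 1 (EOQ₁), Q≈319.9) = €906,420.07
TC(tier 2, Q≈1,160.0) = €912,165.69
Minimum at tier 1 (EOQ₁): €906,420.07

€906,420.07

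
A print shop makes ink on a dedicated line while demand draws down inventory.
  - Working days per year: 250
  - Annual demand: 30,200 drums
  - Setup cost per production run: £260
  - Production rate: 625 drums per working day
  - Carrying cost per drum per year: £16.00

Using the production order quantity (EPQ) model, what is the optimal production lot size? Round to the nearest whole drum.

1,103 drums

d = 30,200/250 = 120.8000 drums/day;  effective holding cost H(1 − d/p) = 16·(1 − 120.8000/625) = 12.90752
Q* = √(2DS / H_eff) = √(2·30,200·260 / 12.90752) ≈ 1,103.02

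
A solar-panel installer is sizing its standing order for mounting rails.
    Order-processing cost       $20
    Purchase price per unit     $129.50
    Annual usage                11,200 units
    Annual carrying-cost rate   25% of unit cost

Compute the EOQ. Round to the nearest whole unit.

Holding cost per unit per year: H = 25% × $129.5 = $32.3750
EOQ = √(2DS/H) = √(2 × 11,200 × 20 / 32.375)
    = √(13,837.84) ≈ 117.63

118 units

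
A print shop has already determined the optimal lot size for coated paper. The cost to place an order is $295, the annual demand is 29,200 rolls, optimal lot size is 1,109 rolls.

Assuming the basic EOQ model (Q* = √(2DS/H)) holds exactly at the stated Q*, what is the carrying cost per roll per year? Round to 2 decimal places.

$14.01

Since Q* = (2DS/H)^½, squaring gives Q*²·H = 2DS.
H = 2DS / Q² = 2 × 29,200 × 295 / 1,109² = 14.0079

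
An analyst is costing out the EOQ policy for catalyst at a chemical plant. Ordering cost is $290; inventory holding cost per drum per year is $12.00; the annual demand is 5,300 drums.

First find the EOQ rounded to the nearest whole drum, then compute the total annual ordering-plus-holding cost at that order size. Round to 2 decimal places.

Optimal lot size Q* = (2 × 5,300 × $290 / $12)^½ ≈ 506.13 → Q = 506 drums
Orders/yr = 5,300/506 = 10.474; ordering cost = 10.474 × $290 = $3,037.55
Average inventory = 506/2 = 253; holding cost = 253 × $12 = $3,036.00
Total = $3,037.55 + $3,036.00 = $6,073.55

$6,073.55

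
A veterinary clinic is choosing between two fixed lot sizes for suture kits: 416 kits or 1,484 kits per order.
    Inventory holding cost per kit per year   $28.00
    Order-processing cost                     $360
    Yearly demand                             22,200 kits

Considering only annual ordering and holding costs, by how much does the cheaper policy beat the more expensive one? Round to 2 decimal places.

Annual cost at Q: ordering D·S/Q plus holding Q·H/2.
TC(416) = (22,200/416)×360 + (416/2)×28 = $25,035.54
TC(1,484) = (22,200/1,484)×360 + (1,484/2)×28 = $26,161.44
|ΔTC| = |$25,035.54 − $26,161.44| = $1,125.91

$1,125.91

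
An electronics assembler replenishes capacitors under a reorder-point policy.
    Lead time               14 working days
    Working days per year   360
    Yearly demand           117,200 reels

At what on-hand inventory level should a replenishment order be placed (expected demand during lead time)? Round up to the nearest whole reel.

4,558 reels

Daily demand d = 117,200 / 360 = 325.556 reels/day
Demand during lead time = 325.556 × 14 = 4,557.78
Reorder point = 4,557.78 → round up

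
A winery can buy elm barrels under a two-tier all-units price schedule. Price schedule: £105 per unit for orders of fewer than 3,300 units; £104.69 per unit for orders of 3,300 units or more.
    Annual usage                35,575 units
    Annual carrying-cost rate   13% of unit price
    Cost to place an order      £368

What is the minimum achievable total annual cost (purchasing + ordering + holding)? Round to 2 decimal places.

£3,750,769.91

H₁ = 13%×£105 = £13.6500;  H₂ = 13%×£104.69 = £13.6097
EOQ₁ = √(2×35,575×368/13.6500) = 1,384.98  (< 3,300, feasible at tier 1)
EOQ₂ = √(2×35,575×368/13.6097) = 1,387.03  (< 3,300 → use Q = 3,300 at tier-2 price)
TC(tier 1 (EOQ₁), Q≈1,385.0) = £3,754,280.04
TC(tier 2, Q≈3,300.0) = £3,750,769.91
Minimum at tier 2: £3,750,769.91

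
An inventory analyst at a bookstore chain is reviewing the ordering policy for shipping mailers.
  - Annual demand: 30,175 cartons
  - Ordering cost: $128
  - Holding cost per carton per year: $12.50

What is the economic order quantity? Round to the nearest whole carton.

786 cartons

Optimal lot size Q* = (2 × 30,175 × $128 / $12.5)^½ ≈ 786.12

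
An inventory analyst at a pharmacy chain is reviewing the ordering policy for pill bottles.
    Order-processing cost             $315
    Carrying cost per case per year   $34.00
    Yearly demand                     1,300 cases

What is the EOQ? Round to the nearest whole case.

Q* = √(2·D·S / H) = √(2·1,300·315 / 34) = √24,088.2 ≈ 155.20

155 cases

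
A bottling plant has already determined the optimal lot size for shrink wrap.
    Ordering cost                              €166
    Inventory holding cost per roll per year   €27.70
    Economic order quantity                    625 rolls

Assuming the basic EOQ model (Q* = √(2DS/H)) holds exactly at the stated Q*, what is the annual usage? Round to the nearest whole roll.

Since Q* = (2DS/H)^½, squaring gives Q*²·H = 2DS.
D = Q²H / (2S) = 625² × 27.7 / (2 × 166) = 32,591.30

32,591 rolls per year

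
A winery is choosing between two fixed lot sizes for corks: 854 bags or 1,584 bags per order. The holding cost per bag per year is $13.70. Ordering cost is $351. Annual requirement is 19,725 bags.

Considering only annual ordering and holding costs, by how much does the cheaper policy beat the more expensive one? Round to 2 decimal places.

For each Q, cost = (D/Q)·S + (Q/2)·H.
TC(854) = (19,725/854)×351 + (854/2)×13.7 = $13,957.01
TC(1,584) = (19,725/1,584)×351 + (1,584/2)×13.7 = $15,221.28
Cheaper: Q = 854.  Difference = $1,264.27

$1,264.27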